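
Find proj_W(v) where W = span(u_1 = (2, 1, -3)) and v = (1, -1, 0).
proj_W(v) = (1/7, 1/14, -3/14)

Set up U = [u_1 | ... | u_1] ∈ R^(3×1). The projector onto W = col(U) is P = U (U^T U)^(-1) U^T.
Compute U^T U =
  [14],
and U^T v = (1).
Solve U^T U · c = U^T v for the coefficients: c = (1/14). The projection is proj_W(v) = U c.
Check: (v - proj_W(v)) · u_1 = 0  (should be 0).
Result: proj_W(v) = (1/7, 1/14, -3/14).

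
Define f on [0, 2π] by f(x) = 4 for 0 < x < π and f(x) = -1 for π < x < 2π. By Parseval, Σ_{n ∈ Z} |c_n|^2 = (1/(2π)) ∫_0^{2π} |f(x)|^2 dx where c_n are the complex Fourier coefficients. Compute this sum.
Σ |c_n|^2 = 17/2

Parseval equates the L^2 energy of f (normalised by 1/(2π)) with the ℓ^2 sum of its Fourier coefficients: (1/(2π)) ∫_0^{2π} |f|^2 = Σ |c_n|^2.
Compute the left side: (1/(2π)) [∫_0^π 4^2 dx + ∫_π^{2π} (-1)^2 dx] = (1/(2π)) · (16π + 1π) = (16 + 1)/2 = 17/2.
So Σ_{n ∈ Z} |c_n|^2 = 17/2.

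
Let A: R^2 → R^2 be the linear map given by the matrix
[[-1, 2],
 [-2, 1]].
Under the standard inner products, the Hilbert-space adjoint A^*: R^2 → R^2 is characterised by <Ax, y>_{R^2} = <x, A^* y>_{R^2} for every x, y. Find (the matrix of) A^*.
A^* = A^T =
[[-1, -2],
 [2, 1]]

For real matrices with standard dot products, the defining identity <Ax, y> = <x, A^* y> gives (Ax)^T y = x^T (A^*) y, i.e. x^T A^T y = x^T (A^*) y. Since this holds for all x, y, we must have A^* = A^T. Therefore
A^* =
[[-1, -2],
 [2, 1]].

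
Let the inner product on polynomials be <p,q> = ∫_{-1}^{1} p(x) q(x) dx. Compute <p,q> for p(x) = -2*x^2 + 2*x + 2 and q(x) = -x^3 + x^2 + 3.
<p,q> = 116/15

Expand the product: p(x)·q(x) = 2*x^5 - 4*x^4 - 4*x^2 + 6*x + 6.
∫_{-1}^{1} of each monomial x^k gives [2/(k+1) if k even, 0 if k odd]. Integrating term-by-term (or equivalently evaluating the antiderivative F(x) = x^6/3 - 4*x^5/5 - 4*x^3/3 + 3*x^2 + 6*x at the endpoints):
  F(1) − F(−1) = 36/5 − (-8/15) = 116/15.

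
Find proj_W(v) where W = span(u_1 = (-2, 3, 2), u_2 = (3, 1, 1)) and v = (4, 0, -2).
proj_W(v) = (359/93, -104/93, -43/93)

Set up U = [u_1 | ... | u_2] ∈ R^(3×2). The projector onto W = col(U) is P = U (U^T U)^(-1) U^T.
Compute U^T U =
  [17, -1]
  [-1, 11],
and U^T v = (-12, 10).
Solve U^T U · c = U^T v for the coefficients: c = (-61/93, 79/93). The projection is proj_W(v) = U c.
Check: (v - proj_W(v)) · u_1 = 0  (should be 0).
Check: (v - proj_W(v)) · u_2 = 0  (should be 0).
Result: proj_W(v) = (359/93, -104/93, -43/93).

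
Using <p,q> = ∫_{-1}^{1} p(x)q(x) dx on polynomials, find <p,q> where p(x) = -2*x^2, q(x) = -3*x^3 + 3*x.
<p,q> = 0

Expand the product: p(x)·q(x) = 6*x^5 - 6*x^3.
∫_{-1}^{1} of each monomial x^k gives [2/(k+1) if k even, 0 if k odd]. Integrating term-by-term (or equivalently evaluating the antiderivative F(x) = x^6 - 3*x^4/2 at the endpoints):
  F(1) − F(−1) = -1/2 − (-1/2) = 0.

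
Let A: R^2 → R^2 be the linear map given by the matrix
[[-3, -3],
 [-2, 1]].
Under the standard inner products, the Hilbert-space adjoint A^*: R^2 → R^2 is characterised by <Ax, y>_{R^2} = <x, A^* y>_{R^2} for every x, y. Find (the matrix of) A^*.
A^* = A^T =
[[-3, -2],
 [-3, 1]]

For real matrices with standard dot products, the defining identity <Ax, y> = <x, A^* y> gives (Ax)^T y = x^T (A^*) y, i.e. x^T A^T y = x^T (A^*) y. Since this holds for all x, y, we must have A^* = A^T. Therefore
A^* =
[[-3, -2],
 [-3, 1]].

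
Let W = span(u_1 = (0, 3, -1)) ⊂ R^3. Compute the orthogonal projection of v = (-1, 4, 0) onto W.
proj_W(v) = (0, 18/5, -6/5)

Set up U = [u_1 | ... | u_1] ∈ R^(3×1). The projector onto W = col(U) is P = U (U^T U)^(-1) U^T.
Compute U^T U =
  [10],
and U^T v = (12).
Solve U^T U · c = U^T v for the coefficients: c = (6/5). The projection is proj_W(v) = U c.
Check: (v - proj_W(v)) · u_1 = 0  (should be 0).
Result: proj_W(v) = (0, 18/5, -6/5).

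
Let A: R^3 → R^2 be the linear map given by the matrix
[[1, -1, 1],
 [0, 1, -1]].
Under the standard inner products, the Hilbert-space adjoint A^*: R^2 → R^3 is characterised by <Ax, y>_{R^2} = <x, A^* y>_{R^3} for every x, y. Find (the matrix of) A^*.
A^* = A^T =
[[1, 0],
 [-1, 1],
 [1, -1]]

For real matrices with standard dot products, the defining identity <Ax, y> = <x, A^* y> gives (Ax)^T y = x^T (A^*) y, i.e. x^T A^T y = x^T (A^*) y. Since this holds for all x, y, we must have A^* = A^T. Therefore
A^* =
[[1, 0],
 [-1, 1],
 [1, -1]].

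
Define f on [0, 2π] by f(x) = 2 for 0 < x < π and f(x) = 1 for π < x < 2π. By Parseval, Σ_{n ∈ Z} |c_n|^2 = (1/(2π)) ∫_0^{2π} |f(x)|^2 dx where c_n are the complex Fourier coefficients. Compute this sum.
Σ |c_n|^2 = 5/2

Parseval equates the L^2 energy of f (normalised by 1/(2π)) with the ℓ^2 sum of its Fourier coefficients: (1/(2π)) ∫_0^{2π} |f|^2 = Σ |c_n|^2.
Compute the left side: (1/(2π)) [∫_0^π 2^2 dx + ∫_π^{2π} 1^2 dx] = (1/(2π)) · (4π + 1π) = (4 + 1)/2 = 5/2.
So Σ_{n ∈ Z} |c_n|^2 = 5/2.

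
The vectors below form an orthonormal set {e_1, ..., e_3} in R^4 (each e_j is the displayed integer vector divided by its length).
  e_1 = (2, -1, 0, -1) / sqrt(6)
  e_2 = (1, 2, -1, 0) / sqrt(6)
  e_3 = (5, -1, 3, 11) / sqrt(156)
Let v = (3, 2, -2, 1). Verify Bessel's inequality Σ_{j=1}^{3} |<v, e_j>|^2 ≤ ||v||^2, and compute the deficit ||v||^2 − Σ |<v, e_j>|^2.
Σ |<v, e_j>|^2 = 222/13; ||v||^2 = 18; deficit = 12/13

Write each e_j = u_j / sqrt(<u_j, u_j>) where u_j is the displayed integer vector. Then <v, e_j> = <v, u_j> / sqrt(<u_j, u_j>), so |<v, e_j>|^2 = <v, u_j>^2 / <u_j, u_j>.
Coefficients: <v, e_1> = 3/sqrt(6), <v, e_2> = 9/sqrt(6), <v, e_3> = 18/sqrt(156).
Square and sum: Σ |<v, e_j>|^2 = 222/13.
Compute ||v||^2 = v·v = 18.
Deficit = 18 − 222/13 = 12/13 ≥ 0, confirming Bessel's inequality. (The deficit equals ||v − Σ <v,e_j> e_j||^2, the squared distance from v to span{e_j}.)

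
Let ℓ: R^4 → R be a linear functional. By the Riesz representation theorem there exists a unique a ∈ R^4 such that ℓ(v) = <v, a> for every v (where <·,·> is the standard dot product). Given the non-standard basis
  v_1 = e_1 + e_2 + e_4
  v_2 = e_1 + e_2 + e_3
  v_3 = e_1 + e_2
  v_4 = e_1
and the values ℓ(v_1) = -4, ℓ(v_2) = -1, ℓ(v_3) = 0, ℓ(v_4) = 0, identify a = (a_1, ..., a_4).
a = (0, 0, -1, -4)

Write a = (a_1, ..., a_4) in the standard basis. For each basis vector v_i, ℓ(v_i) = <v_i, a> is a linear equation in the a_j's. Collect the n equations into a matrix system V a = ℓ, where row i of V is v_i (expressed in the standard basis). Since V is invertible (lower-triangular with 1s on the diagonal, up to permutation), solve by back-substitution:
  V =
[[1, 1, 0, 1],
 [1, 1, 1, 0],
 [1, 1, 0, 0],
 [1, 0, 0, 0]]
  V a = (-4, -1, 0, 0)
Solving gives a = (0, 0, -1, -4).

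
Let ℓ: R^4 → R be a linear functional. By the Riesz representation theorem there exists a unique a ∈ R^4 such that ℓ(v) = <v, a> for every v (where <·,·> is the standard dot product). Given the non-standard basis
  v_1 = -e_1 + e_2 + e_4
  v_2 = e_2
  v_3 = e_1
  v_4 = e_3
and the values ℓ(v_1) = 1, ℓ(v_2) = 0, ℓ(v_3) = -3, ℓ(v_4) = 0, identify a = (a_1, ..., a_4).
a = (-3, 0, 0, -2)

Write a = (a_1, ..., a_4) in the standard basis. For each basis vector v_i, ℓ(v_i) = <v_i, a> is a linear equation in the a_j's. Collect the n equations into a matrix system V a = ℓ, where row i of V is v_i (expressed in the standard basis). Since V is invertible (lower-triangular with 1s on the diagonal, up to permutation), solve by back-substitution:
  V =
[[-1, 1, 0, 1],
 [0, 1, 0, 0],
 [1, 0, 0, 0],
 [0, 0, 1, 0]]
  V a = (1, 0, -3, 0)
Solving gives a = (-3, 0, 0, -2).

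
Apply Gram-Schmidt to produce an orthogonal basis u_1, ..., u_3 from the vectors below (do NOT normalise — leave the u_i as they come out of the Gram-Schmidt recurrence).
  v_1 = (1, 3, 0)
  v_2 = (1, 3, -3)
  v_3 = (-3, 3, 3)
Orthogonal basis:
  u_1 = (1, 3, 0)
  u_2 = (0, 0, -3)
  u_3 = (-18/5, 6/5, 0)

Apply the Gram-Schmidt recurrence
  u_1 = v_1
  u_i = v_i − Σ_{j<i} ((v_i · u_j) / (u_j · u_j)) · u_j.

Step by step this gives:
  u_1 = (1, 3, 0)
  u_2 = (0, 0, -3)
  u_3 = (-18/5, 6/5, 0)

Orthogonality check:
  u_2 · u_1 = 0 (should be 0)
  u_3 · u_1 = 0 (should be 0)
  u_3 · u_2 = 0 (should be 0)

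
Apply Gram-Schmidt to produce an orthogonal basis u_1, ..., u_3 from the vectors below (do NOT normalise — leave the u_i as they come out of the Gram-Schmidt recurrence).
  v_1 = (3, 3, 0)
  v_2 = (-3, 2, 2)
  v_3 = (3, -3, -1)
Orthogonal basis:
  u_1 = (3, 3, 0)
  u_2 = (-5/2, 5/2, 2)
  u_3 = (14/33, -14/33, 35/33)

Apply the Gram-Schmidt recurrence
  u_1 = v_1
  u_i = v_i − Σ_{j<i} ((v_i · u_j) / (u_j · u_j)) · u_j.

Step by step this gives:
  u_1 = (3, 3, 0)
  u_2 = (-5/2, 5/2, 2)
  u_3 = (14/33, -14/33, 35/33)

Orthogonality check:
  u_2 · u_1 = 0 (should be 0)
  u_3 · u_1 = 0 (should be 0)
  u_3 · u_2 = 0 (should be 0)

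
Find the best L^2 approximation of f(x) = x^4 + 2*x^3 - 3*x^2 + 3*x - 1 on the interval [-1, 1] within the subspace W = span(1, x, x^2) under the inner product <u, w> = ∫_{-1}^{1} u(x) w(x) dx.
g(x) = -15*x^2/7 + 21*x/5 - 38/35

The best approximation g ∈ W is the orthogonal projection of f onto W. Writing g = a_0 + a_1 x + a_2 x^2, the coefficients solve the normal equations G · a = b where
  G_{ij} = <φ_i, φ_j> and b_i = <f, φ_i>, with φ_0 = 1, φ_1 = x, φ_2 = x^2.
G =
  [2, 0, 2/3]
  [0, 2/3, 0]
  [2/3, 0, 2/5],
b = (-18/5, 14/5, -166/105).
Solving gives a_0 = -38/35, a_1 = 21/5, a_2 = -15/7, so
  g(x) = -15*x^2/7 + 21*x/5 - 38/35.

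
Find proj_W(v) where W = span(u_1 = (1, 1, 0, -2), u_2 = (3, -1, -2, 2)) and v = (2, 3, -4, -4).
proj_W(v) = (93/26, 49/26, -11/13, -49/13)

Set up U = [u_1 | ... | u_2] ∈ R^(4×2). The projector onto W = col(U) is P = U (U^T U)^(-1) U^T.
Compute U^T U =
  [6, -2]
  [-2, 18],
and U^T v = (13, 3).
Solve U^T U · c = U^T v for the coefficients: c = (30/13, 11/26). The projection is proj_W(v) = U c.
Check: (v - proj_W(v)) · u_1 = 0  (should be 0).
Check: (v - proj_W(v)) · u_2 = 0  (should be 0).
Result: proj_W(v) = (93/26, 49/26, -11/13, -49/13).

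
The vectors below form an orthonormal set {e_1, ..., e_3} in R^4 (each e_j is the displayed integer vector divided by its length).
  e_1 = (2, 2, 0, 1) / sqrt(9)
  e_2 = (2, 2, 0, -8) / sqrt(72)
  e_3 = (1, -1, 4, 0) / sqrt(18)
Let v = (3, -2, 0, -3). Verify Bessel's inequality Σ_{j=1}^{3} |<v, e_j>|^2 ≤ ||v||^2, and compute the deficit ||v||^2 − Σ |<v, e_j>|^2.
Σ |<v, e_j>|^2 = 98/9; ||v||^2 = 22; deficit = 100/9

Write each e_j = u_j / sqrt(<u_j, u_j>) where u_j is the displayed integer vector. Then <v, e_j> = <v, u_j> / sqrt(<u_j, u_j>), so |<v, e_j>|^2 = <v, u_j>^2 / <u_j, u_j>.
Coefficients: <v, e_1> = -1/sqrt(9), <v, e_2> = 26/sqrt(72), <v, e_3> = 5/sqrt(18).
Square and sum: Σ |<v, e_j>|^2 = 98/9.
Compute ||v||^2 = v·v = 22.
Deficit = 22 − 98/9 = 100/9 ≥ 0, confirming Bessel's inequality. (The deficit equals ||v − Σ <v,e_j> e_j||^2, the squared distance from v to span{e_j}.)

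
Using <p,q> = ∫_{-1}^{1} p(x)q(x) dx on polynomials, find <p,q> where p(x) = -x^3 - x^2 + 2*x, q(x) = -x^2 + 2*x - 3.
<p,q> = 64/15

Expand the product: p(x)·q(x) = x^5 - x^4 - x^3 + 7*x^2 - 6*x.
∫_{-1}^{1} of each monomial x^k gives [2/(k+1) if k even, 0 if k odd]. Integrating term-by-term (or equivalently evaluating the antiderivative F(x) = x^6/6 - x^5/5 - x^4/4 + 7*x^3/3 - 3*x^2 at the endpoints):
  F(1) − F(−1) = -19/20 − (-313/60) = 64/15.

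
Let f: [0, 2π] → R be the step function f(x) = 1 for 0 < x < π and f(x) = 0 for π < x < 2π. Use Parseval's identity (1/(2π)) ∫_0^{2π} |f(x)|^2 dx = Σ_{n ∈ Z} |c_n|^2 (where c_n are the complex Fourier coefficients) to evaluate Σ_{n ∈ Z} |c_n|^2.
Σ |c_n|^2 = 1/2

Parseval equates the L^2 energy of f (normalised by 1/(2π)) with the ℓ^2 sum of its Fourier coefficients: (1/(2π)) ∫_0^{2π} |f|^2 = Σ |c_n|^2.
Compute the left side: (1/(2π)) [∫_0^π 1^2 dx + ∫_π^{2π} 0^2 dx] = (1/(2π)) · (1π + 0π) = (1 + 0)/2 = 1/2.
So Σ_{n ∈ Z} |c_n|^2 = 1/2.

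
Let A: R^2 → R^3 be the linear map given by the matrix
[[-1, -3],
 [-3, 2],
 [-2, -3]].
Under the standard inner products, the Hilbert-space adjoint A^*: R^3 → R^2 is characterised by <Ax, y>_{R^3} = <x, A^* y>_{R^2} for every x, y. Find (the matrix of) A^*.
A^* = A^T =
[[-1, -3, -2],
 [-3, 2, -3]]

For real matrices with standard dot products, the defining identity <Ax, y> = <x, A^* y> gives (Ax)^T y = x^T (A^*) y, i.e. x^T A^T y = x^T (A^*) y. Since this holds for all x, y, we must have A^* = A^T. Therefore
A^* =
[[-1, -3, -2],
 [-3, 2, -3]].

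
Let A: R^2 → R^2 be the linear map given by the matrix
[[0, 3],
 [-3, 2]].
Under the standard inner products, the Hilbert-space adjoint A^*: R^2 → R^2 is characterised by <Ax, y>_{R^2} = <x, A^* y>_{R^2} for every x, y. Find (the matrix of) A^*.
A^* = A^T =
[[0, -3],
 [3, 2]]

For real matrices with standard dot products, the defining identity <Ax, y> = <x, A^* y> gives (Ax)^T y = x^T (A^*) y, i.e. x^T A^T y = x^T (A^*) y. Since this holds for all x, y, we must have A^* = A^T. Therefore
A^* =
[[0, -3],
 [3, 2]].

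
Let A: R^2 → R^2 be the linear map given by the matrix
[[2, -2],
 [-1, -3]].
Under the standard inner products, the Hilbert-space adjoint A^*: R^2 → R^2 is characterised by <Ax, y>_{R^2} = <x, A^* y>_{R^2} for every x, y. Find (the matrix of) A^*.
A^* = A^T =
[[2, -1],
 [-2, -3]]

For real matrices with standard dot products, the defining identity <Ax, y> = <x, A^* y> gives (Ax)^T y = x^T (A^*) y, i.e. x^T A^T y = x^T (A^*) y. Since this holds for all x, y, we must have A^* = A^T. Therefore
A^* =
[[2, -1],
 [-2, -3]].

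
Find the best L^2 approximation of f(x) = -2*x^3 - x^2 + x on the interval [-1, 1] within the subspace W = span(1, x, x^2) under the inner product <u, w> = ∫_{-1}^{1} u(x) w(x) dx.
g(x) = -x^2 - x/5

The best approximation g ∈ W is the orthogonal projection of f onto W. Writing g = a_0 + a_1 x + a_2 x^2, the coefficients solve the normal equations G · a = b where
  G_{ij} = <φ_i, φ_j> and b_i = <f, φ_i>, with φ_0 = 1, φ_1 = x, φ_2 = x^2.
G =
  [2, 0, 2/3]
  [0, 2/3, 0]
  [2/3, 0, 2/5],
b = (-2/3, -2/15, -2/5).
Solving gives a_0 = 0, a_1 = -1/5, a_2 = -1, so
  g(x) = -x^2 - x/5.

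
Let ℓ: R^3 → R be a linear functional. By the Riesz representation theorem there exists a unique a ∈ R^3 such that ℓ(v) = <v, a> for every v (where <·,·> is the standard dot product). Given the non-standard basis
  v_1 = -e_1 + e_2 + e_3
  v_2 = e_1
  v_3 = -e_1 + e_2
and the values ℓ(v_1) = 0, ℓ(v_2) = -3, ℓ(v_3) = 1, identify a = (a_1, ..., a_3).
a = (-3, -2, -1)

Write a = (a_1, ..., a_3) in the standard basis. For each basis vector v_i, ℓ(v_i) = <v_i, a> is a linear equation in the a_j's. Collect the n equations into a matrix system V a = ℓ, where row i of V is v_i (expressed in the standard basis). Since V is invertible (lower-triangular with 1s on the diagonal, up to permutation), solve by back-substitution:
  V =
[[-1, 1, 1],
 [1, 0, 0],
 [-1, 1, 0]]
  V a = (0, -3, 1)
Solving gives a = (-3, -2, -1).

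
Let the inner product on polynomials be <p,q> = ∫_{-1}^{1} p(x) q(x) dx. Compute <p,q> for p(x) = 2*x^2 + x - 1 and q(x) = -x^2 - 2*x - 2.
<p,q> = -2/15

Expand the product: p(x)·q(x) = -2*x^4 - 5*x^3 - 5*x^2 + 2.
∫_{-1}^{1} of each monomial x^k gives [2/(k+1) if k even, 0 if k odd]. Integrating term-by-term (or equivalently evaluating the antiderivative F(x) = -2*x^5/5 - 5*x^4/4 - 5*x^3/3 + 2*x at the endpoints):
  F(1) − F(−1) = -79/60 − (-71/60) = -2/15.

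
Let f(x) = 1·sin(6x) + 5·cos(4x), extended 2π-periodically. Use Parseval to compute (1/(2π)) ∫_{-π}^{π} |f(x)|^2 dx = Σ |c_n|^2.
Σ |c_n|^2 = 13

Expand |f|^2 and use orthogonality of {sin(nx), cos(mx)} on [-π, π]:
  ∫_{-π}^{π} sin(nx)^2 dx = π, ∫ cos(mx)^2 dx = π, and cross terms integrate to 0.
So ∫_{-π}^{π} f(x)^2 dx = 1^2 · π + 5^2 · π = (1 + 25)π.
Divide by 2π: (1 + 25)/2 = 13.
By Parseval, this equals Σ |c_n|^2.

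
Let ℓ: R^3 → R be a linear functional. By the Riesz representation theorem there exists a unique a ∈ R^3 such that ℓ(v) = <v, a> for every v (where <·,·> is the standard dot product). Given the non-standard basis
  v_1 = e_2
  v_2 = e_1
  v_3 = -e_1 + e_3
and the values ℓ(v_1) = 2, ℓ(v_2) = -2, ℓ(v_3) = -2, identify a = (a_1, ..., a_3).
a = (-2, 2, -4)

Write a = (a_1, ..., a_3) in the standard basis. For each basis vector v_i, ℓ(v_i) = <v_i, a> is a linear equation in the a_j's. Collect the n equations into a matrix system V a = ℓ, where row i of V is v_i (expressed in the standard basis). Since V is invertible (lower-triangular with 1s on the diagonal, up to permutation), solve by back-substitution:
  V =
[[0, 1, 0],
 [1, 0, 0],
 [-1, 0, 1]]
  V a = (2, -2, -2)
Solving gives a = (-2, 2, -4).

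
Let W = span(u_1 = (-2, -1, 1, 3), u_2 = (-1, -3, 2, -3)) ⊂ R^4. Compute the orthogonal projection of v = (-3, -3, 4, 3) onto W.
proj_W(v) = (-115/31, -105/31, 86/31, 87/31)

Set up U = [u_1 | ... | u_2] ∈ R^(4×2). The projector onto W = col(U) is P = U (U^T U)^(-1) U^T.
Compute U^T U =
  [15, -2]
  [-2, 23],
and U^T v = (22, 11).
Solve U^T U · c = U^T v for the coefficients: c = (48/31, 19/31). The projection is proj_W(v) = U c.
Check: (v - proj_W(v)) · u_1 = 0  (should be 0).
Check: (v - proj_W(v)) · u_2 = 0  (should be 0).
Result: proj_W(v) = (-115/31, -105/31, 86/31, 87/31).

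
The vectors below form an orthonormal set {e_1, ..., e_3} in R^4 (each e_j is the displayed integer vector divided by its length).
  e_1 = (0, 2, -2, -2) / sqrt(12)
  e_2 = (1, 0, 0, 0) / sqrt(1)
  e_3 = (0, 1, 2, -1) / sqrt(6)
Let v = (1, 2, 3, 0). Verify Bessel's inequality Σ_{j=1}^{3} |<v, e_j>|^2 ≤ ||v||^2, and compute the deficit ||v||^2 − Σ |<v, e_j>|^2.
Σ |<v, e_j>|^2 = 12; ||v||^2 = 14; deficit = 2

Write each e_j = u_j / sqrt(<u_j, u_j>) where u_j is the displayed integer vector. Then <v, e_j> = <v, u_j> / sqrt(<u_j, u_j>), so |<v, e_j>|^2 = <v, u_j>^2 / <u_j, u_j>.
Coefficients: <v, e_1> = -2/sqrt(12), <v, e_2> = 1/sqrt(1), <v, e_3> = 8/sqrt(6).
Square and sum: Σ |<v, e_j>|^2 = 12.
Compute ||v||^2 = v·v = 14.
Deficit = 14 − 12 = 2 ≥ 0, confirming Bessel's inequality. (The deficit equals ||v − Σ <v,e_j> e_j||^2, the squared distance from v to span{e_j}.)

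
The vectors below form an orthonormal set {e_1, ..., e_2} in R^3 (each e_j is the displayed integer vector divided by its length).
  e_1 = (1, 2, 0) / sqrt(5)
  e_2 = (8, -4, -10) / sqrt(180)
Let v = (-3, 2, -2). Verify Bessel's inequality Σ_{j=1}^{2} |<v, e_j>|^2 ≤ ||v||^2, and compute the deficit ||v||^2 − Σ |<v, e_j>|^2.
Σ |<v, e_j>|^2 = 1; ||v||^2 = 17; deficit = 16

Write each e_j = u_j / sqrt(<u_j, u_j>) where u_j is the displayed integer vector. Then <v, e_j> = <v, u_j> / sqrt(<u_j, u_j>), so |<v, e_j>|^2 = <v, u_j>^2 / <u_j, u_j>.
Coefficients: <v, e_1> = 1/sqrt(5), <v, e_2> = -12/sqrt(180).
Square and sum: Σ |<v, e_j>|^2 = 1.
Compute ||v||^2 = v·v = 17.
Deficit = 17 − 1 = 16 ≥ 0, confirming Bessel's inequality. (The deficit equals ||v − Σ <v,e_j> e_j||^2, the squared distance from v to span{e_j}.)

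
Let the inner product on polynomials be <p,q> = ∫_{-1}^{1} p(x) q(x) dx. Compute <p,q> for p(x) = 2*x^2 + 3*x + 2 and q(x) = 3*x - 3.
<p,q> = -10

Expand the product: p(x)·q(x) = 6*x^3 + 3*x^2 - 3*x - 6.
∫_{-1}^{1} of each monomial x^k gives [2/(k+1) if k even, 0 if k odd]. Integrating term-by-term (or equivalently evaluating the antiderivative F(x) = 3*x^4/2 + x^3 - 3*x^2/2 - 6*x at the endpoints):
  F(1) − F(−1) = -5 − (5) = -10.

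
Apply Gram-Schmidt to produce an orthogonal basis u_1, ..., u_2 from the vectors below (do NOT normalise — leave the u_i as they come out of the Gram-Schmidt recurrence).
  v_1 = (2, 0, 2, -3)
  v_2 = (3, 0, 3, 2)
Orthogonal basis:
  u_1 = (2, 0, 2, -3)
  u_2 = (39/17, 0, 39/17, 52/17)

Apply the Gram-Schmidt recurrence
  u_1 = v_1
  u_i = v_i − Σ_{j<i} ((v_i · u_j) / (u_j · u_j)) · u_j.

Step by step this gives:
  u_1 = (2, 0, 2, -3)
  u_2 = (39/17, 0, 39/17, 52/17)

Orthogonality check:
  u_2 · u_1 = 0 (should be 0)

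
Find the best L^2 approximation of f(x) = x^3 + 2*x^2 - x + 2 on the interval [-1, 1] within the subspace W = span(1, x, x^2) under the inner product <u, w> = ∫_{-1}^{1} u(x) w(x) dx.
g(x) = 2*x^2 - 2*x/5 + 2

The best approximation g ∈ W is the orthogonal projection of f onto W. Writing g = a_0 + a_1 x + a_2 x^2, the coefficients solve the normal equations G · a = b where
  G_{ij} = <φ_i, φ_j> and b_i = <f, φ_i>, with φ_0 = 1, φ_1 = x, φ_2 = x^2.
G =
  [2, 0, 2/3]
  [0, 2/3, 0]
  [2/3, 0, 2/5],
b = (16/3, -4/15, 32/15).
Solving gives a_0 = 2, a_1 = -2/5, a_2 = 2, so
  g(x) = 2*x^2 - 2*x/5 + 2.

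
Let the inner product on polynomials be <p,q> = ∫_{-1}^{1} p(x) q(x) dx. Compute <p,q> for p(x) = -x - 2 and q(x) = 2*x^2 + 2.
<p,q> = -32/3

Expand the product: p(x)·q(x) = -2*x^3 - 4*x^2 - 2*x - 4.
∫_{-1}^{1} of each monomial x^k gives [2/(k+1) if k even, 0 if k odd]. Integrating term-by-term (or equivalently evaluating the antiderivative F(x) = -x^4/2 - 4*x^3/3 - x^2 - 4*x at the endpoints):
  F(1) − F(−1) = -41/6 − (23/6) = -32/3.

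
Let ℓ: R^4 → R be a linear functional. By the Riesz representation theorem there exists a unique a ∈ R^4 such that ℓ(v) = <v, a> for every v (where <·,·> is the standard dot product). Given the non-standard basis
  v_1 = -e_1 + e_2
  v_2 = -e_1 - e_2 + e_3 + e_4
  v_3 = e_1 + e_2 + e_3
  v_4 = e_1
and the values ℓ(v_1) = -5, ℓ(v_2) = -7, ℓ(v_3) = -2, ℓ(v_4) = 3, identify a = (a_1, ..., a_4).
a = (3, -2, -3, -3)

Write a = (a_1, ..., a_4) in the standard basis. For each basis vector v_i, ℓ(v_i) = <v_i, a> is a linear equation in the a_j's. Collect the n equations into a matrix system V a = ℓ, where row i of V is v_i (expressed in the standard basis). Since V is invertible (lower-triangular with 1s on the diagonal, up to permutation), solve by back-substitution:
  V =
[[-1, 1, 0, 0],
 [-1, -1, 1, 1],
 [1, 1, 1, 0],
 [1, 0, 0, 0]]
  V a = (-5, -7, -2, 3)
Solving gives a = (3, -2, -3, -3).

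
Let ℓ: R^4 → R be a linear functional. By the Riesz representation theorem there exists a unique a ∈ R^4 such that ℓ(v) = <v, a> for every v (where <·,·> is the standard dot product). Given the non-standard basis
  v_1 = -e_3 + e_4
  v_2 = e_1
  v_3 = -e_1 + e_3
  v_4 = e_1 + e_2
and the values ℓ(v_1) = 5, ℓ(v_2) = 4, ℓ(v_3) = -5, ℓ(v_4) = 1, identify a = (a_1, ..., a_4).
a = (4, -3, -1, 4)

Write a = (a_1, ..., a_4) in the standard basis. For each basis vector v_i, ℓ(v_i) = <v_i, a> is a linear equation in the a_j's. Collect the n equations into a matrix system V a = ℓ, where row i of V is v_i (expressed in the standard basis). Since V is invertible (lower-triangular with 1s on the diagonal, up to permutation), solve by back-substitution:
  V =
[[0, 0, -1, 1],
 [1, 0, 0, 0],
 [-1, 0, 1, 0],
 [1, 1, 0, 0]]
  V a = (5, 4, -5, 1)
Solving gives a = (4, -3, -1, 4).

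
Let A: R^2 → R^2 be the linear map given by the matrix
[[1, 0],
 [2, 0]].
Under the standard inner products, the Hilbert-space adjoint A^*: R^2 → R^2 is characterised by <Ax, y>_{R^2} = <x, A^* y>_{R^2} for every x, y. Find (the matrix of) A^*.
A^* = A^T =
[[1, 2],
 [0, 0]]

For real matrices with standard dot products, the defining identity <Ax, y> = <x, A^* y> gives (Ax)^T y = x^T (A^*) y, i.e. x^T A^T y = x^T (A^*) y. Since this holds for all x, y, we must have A^* = A^T. Therefore
A^* =
[[1, 2],
 [0, 0]].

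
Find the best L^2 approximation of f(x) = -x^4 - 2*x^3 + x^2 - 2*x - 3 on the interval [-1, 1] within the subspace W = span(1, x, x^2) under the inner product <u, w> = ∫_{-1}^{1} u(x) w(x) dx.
g(x) = x^2/7 - 16*x/5 - 102/35

The best approximation g ∈ W is the orthogonal projection of f onto W. Writing g = a_0 + a_1 x + a_2 x^2, the coefficients solve the normal equations G · a = b where
  G_{ij} = <φ_i, φ_j> and b_i = <f, φ_i>, with φ_0 = 1, φ_1 = x, φ_2 = x^2.
G =
  [2, 0, 2/3]
  [0, 2/3, 0]
  [2/3, 0, 2/5],
b = (-86/15, -32/15, -66/35).
Solving gives a_0 = -102/35, a_1 = -16/5, a_2 = 1/7, so
  g(x) = x^2/7 - 16*x/5 - 102/35.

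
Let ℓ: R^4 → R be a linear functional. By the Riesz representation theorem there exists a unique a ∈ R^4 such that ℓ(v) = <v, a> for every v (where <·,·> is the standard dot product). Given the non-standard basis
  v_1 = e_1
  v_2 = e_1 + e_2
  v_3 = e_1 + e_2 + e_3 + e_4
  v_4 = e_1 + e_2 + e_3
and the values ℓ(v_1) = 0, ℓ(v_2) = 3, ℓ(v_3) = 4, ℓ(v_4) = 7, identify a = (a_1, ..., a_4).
a = (0, 3, 4, -3)

Write a = (a_1, ..., a_4) in the standard basis. For each basis vector v_i, ℓ(v_i) = <v_i, a> is a linear equation in the a_j's. Collect the n equations into a matrix system V a = ℓ, where row i of V is v_i (expressed in the standard basis). Since V is invertible (lower-triangular with 1s on the diagonal, up to permutation), solve by back-substitution:
  V =
[[1, 0, 0, 0],
 [1, 1, 0, 0],
 [1, 1, 1, 1],
 [1, 1, 1, 0]]
  V a = (0, 3, 4, 7)
Solving gives a = (0, 3, 4, -3).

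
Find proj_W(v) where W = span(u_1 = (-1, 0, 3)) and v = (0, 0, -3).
proj_W(v) = (9/10, 0, -27/10)

Set up U = [u_1 | ... | u_1] ∈ R^(3×1). The projector onto W = col(U) is P = U (U^T U)^(-1) U^T.
Compute U^T U =
  [10],
and U^T v = (-9).
Solve U^T U · c = U^T v for the coefficients: c = (-9/10). The projection is proj_W(v) = U c.
Check: (v - proj_W(v)) · u_1 = 0  (should be 0).
Result: proj_W(v) = (9/10, 0, -27/10).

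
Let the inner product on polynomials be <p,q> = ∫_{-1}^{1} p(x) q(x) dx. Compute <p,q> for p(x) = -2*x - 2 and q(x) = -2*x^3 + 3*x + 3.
<p,q> = -72/5

Expand the product: p(x)·q(x) = 4*x^4 + 4*x^3 - 6*x^2 - 12*x - 6.
∫_{-1}^{1} of each monomial x^k gives [2/(k+1) if k even, 0 if k odd]. Integrating term-by-term (or equivalently evaluating the antiderivative F(x) = 4*x^5/5 + x^4 - 2*x^3 - 6*x^2 - 6*x at the endpoints):
  F(1) − F(−1) = -61/5 − (11/5) = -72/5.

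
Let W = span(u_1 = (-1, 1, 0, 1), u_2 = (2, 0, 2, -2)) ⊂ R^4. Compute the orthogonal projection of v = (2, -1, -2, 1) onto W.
proj_W(v) = (1/5, -8/5, -7/5, -1/5)

Set up U = [u_1 | ... | u_2] ∈ R^(4×2). The projector onto W = col(U) is P = U (U^T U)^(-1) U^T.
Compute U^T U =
  [3, -4]
  [-4, 12],
and U^T v = (-2, -2).
Solve U^T U · c = U^T v for the coefficients: c = (-8/5, -7/10). The projection is proj_W(v) = U c.
Check: (v - proj_W(v)) · u_1 = 0  (should be 0).
Check: (v - proj_W(v)) · u_2 = 0  (should be 0).
Result: proj_W(v) = (1/5, -8/5, -7/5, -1/5).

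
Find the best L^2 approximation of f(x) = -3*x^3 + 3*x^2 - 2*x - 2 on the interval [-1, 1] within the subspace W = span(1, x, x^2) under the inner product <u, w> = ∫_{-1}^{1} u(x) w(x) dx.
g(x) = 3*x^2 - 19*x/5 - 2

The best approximation g ∈ W is the orthogonal projection of f onto W. Writing g = a_0 + a_1 x + a_2 x^2, the coefficients solve the normal equations G · a = b where
  G_{ij} = <φ_i, φ_j> and b_i = <f, φ_i>, with φ_0 = 1, φ_1 = x, φ_2 = x^2.
G =
  [2, 0, 2/3]
  [0, 2/3, 0]
  [2/3, 0, 2/5],
b = (-2, -38/15, -2/15).
Solving gives a_0 = -2, a_1 = -19/5, a_2 = 3, so
  g(x) = 3*x^2 - 19*x/5 - 2.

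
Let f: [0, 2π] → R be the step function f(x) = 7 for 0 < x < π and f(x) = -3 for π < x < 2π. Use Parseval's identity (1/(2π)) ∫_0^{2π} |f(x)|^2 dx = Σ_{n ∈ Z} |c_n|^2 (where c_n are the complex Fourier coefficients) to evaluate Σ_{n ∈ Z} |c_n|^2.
Σ |c_n|^2 = 29

Parseval equates the L^2 energy of f (normalised by 1/(2π)) with the ℓ^2 sum of its Fourier coefficients: (1/(2π)) ∫_0^{2π} |f|^2 = Σ |c_n|^2.
Compute the left side: (1/(2π)) [∫_0^π 7^2 dx + ∫_π^{2π} (-3)^2 dx] = (1/(2π)) · (49π + 9π) = (49 + 9)/2 = 29.
So Σ_{n ∈ Z} |c_n|^2 = 29.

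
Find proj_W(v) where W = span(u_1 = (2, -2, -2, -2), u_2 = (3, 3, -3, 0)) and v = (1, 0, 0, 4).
proj_W(v) = (-3/11, 17/11, 3/11, 10/11)

Set up U = [u_1 | ... | u_2] ∈ R^(4×2). The projector onto W = col(U) is P = U (U^T U)^(-1) U^T.
Compute U^T U =
  [16, 6]
  [6, 27],
and U^T v = (-6, 3).
Solve U^T U · c = U^T v for the coefficients: c = (-5/11, 7/33). The projection is proj_W(v) = U c.
Check: (v - proj_W(v)) · u_1 = 0  (should be 0).
Check: (v - proj_W(v)) · u_2 = 0  (should be 0).
Result: proj_W(v) = (-3/11, 17/11, 3/11, 10/11).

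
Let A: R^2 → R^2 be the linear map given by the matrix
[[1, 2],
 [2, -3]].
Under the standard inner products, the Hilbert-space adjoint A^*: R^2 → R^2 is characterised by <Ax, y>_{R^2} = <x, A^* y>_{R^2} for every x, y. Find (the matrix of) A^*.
A^* = A^T =
[[1, 2],
 [2, -3]]

For real matrices with standard dot products, the defining identity <Ax, y> = <x, A^* y> gives (Ax)^T y = x^T (A^*) y, i.e. x^T A^T y = x^T (A^*) y. Since this holds for all x, y, we must have A^* = A^T. Therefore
A^* =
[[1, 2],
 [2, -3]].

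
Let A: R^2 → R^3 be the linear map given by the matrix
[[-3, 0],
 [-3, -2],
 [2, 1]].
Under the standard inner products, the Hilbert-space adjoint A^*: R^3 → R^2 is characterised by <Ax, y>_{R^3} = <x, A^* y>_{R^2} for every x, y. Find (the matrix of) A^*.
A^* = A^T =
[[-3, -3, 2],
 [0, -2, 1]]

For real matrices with standard dot products, the defining identity <Ax, y> = <x, A^* y> gives (Ax)^T y = x^T (A^*) y, i.e. x^T A^T y = x^T (A^*) y. Since this holds for all x, y, we must have A^* = A^T. Therefore
A^* =
[[-3, -3, 2],
 [0, -2, 1]].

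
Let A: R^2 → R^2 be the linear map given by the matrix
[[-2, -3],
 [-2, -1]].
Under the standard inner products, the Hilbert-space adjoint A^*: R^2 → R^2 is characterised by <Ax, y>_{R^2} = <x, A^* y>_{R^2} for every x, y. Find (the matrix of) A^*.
A^* = A^T =
[[-2, -2],
 [-3, -1]]

For real matrices with standard dot products, the defining identity <Ax, y> = <x, A^* y> gives (Ax)^T y = x^T (A^*) y, i.e. x^T A^T y = x^T (A^*) y. Since this holds for all x, y, we must have A^* = A^T. Therefore
A^* =
[[-2, -2],
 [-3, -1]].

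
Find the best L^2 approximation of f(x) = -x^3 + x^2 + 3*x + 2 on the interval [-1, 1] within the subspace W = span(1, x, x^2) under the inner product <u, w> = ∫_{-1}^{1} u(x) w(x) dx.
g(x) = x^2 + 12*x/5 + 2

The best approximation g ∈ W is the orthogonal projection of f onto W. Writing g = a_0 + a_1 x + a_2 x^2, the coefficients solve the normal equations G · a = b where
  G_{ij} = <φ_i, φ_j> and b_i = <f, φ_i>, with φ_0 = 1, φ_1 = x, φ_2 = x^2.
G =
  [2, 0, 2/3]
  [0, 2/3, 0]
  [2/3, 0, 2/5],
b = (14/3, 8/5, 26/15).
Solving gives a_0 = 2, a_1 = 12/5, a_2 = 1, so
  g(x) = x^2 + 12*x/5 + 2.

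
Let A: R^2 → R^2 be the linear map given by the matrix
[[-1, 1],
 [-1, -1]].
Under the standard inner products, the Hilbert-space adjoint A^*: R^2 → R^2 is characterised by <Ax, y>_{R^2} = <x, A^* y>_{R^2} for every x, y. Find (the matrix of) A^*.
A^* = A^T =
[[-1, -1],
 [1, -1]]

For real matrices with standard dot products, the defining identity <Ax, y> = <x, A^* y> gives (Ax)^T y = x^T (A^*) y, i.e. x^T A^T y = x^T (A^*) y. Since this holds for all x, y, we must have A^* = A^T. Therefore
A^* =
[[-1, -1],
 [1, -1]].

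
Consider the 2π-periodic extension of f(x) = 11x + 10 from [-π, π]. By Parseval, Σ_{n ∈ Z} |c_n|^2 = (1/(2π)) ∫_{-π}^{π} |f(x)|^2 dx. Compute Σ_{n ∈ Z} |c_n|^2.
Σ |c_n|^2 = 121π^2/3 + 100

Expand and integrate term by term over [-π, π]:
  ∫ (11x)^2 dx = 121·(2π^3/3); ∫ 2·11·(10)·x dx = 0 (odd integrand); ∫ 10^2 dx = 100·2π.
So (1/(2π)) ∫_{-π}^{π} (11x + 10)^2 dx = 121π^2/3 + 100 = 121π^2/3 + 100.
Parseval ⇒ Σ |c_n|^2 = 121π^2/3 + 100.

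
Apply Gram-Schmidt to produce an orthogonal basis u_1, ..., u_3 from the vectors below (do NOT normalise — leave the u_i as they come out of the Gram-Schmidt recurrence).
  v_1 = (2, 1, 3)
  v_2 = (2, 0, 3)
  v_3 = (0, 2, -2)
Orthogonal basis:
  u_1 = (2, 1, 3)
  u_2 = (1/7, -13/14, 3/14)
  u_3 = (12/13, 0, -8/13)

Apply the Gram-Schmidt recurrence
  u_1 = v_1
  u_i = v_i − Σ_{j<i} ((v_i · u_j) / (u_j · u_j)) · u_j.

Step by step this gives:
  u_1 = (2, 1, 3)
  u_2 = (1/7, -13/14, 3/14)
  u_3 = (12/13, 0, -8/13)

Orthogonality check:
  u_2 · u_1 = 0 (should be 0)
  u_3 · u_1 = 0 (should be 0)
  u_3 · u_2 = 0 (should be 0)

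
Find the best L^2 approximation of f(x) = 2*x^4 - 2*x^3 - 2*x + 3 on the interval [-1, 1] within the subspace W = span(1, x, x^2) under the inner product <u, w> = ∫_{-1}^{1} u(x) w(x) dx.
g(x) = 12*x^2/7 - 16*x/5 + 99/35

The best approximation g ∈ W is the orthogonal projection of f onto W. Writing g = a_0 + a_1 x + a_2 x^2, the coefficients solve the normal equations G · a = b where
  G_{ij} = <φ_i, φ_j> and b_i = <f, φ_i>, with φ_0 = 1, φ_1 = x, φ_2 = x^2.
G =
  [2, 0, 2/3]
  [0, 2/3, 0]
  [2/3, 0, 2/5],
b = (34/5, -32/15, 18/7).
Solving gives a_0 = 99/35, a_1 = -16/5, a_2 = 12/7, so
  g(x) = 12*x^2/7 - 16*x/5 + 99/35.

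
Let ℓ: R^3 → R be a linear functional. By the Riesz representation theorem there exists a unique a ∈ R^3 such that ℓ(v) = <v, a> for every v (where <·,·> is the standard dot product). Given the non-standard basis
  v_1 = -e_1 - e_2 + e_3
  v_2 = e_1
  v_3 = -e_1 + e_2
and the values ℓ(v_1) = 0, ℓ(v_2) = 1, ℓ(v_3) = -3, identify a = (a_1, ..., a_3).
a = (1, -2, -1)

Write a = (a_1, ..., a_3) in the standard basis. For each basis vector v_i, ℓ(v_i) = <v_i, a> is a linear equation in the a_j's. Collect the n equations into a matrix system V a = ℓ, where row i of V is v_i (expressed in the standard basis). Since V is invertible (lower-triangular with 1s on the diagonal, up to permutation), solve by back-substitution:
  V =
[[-1, -1, 1],
 [1, 0, 0],
 [-1, 1, 0]]
  V a = (0, 1, -3)
Solving gives a = (1, -2, -1).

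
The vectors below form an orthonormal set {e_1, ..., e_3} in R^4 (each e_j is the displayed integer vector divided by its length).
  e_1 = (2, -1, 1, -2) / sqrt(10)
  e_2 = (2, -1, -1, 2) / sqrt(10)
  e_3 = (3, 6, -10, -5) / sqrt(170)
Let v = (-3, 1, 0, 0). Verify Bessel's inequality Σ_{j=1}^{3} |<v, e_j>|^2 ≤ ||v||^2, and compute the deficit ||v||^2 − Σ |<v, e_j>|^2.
Σ |<v, e_j>|^2 = 335/34; ||v||^2 = 10; deficit = 5/34

Write each e_j = u_j / sqrt(<u_j, u_j>) where u_j is the displayed integer vector. Then <v, e_j> = <v, u_j> / sqrt(<u_j, u_j>), so |<v, e_j>|^2 = <v, u_j>^2 / <u_j, u_j>.
Coefficients: <v, e_1> = -7/sqrt(10), <v, e_2> = -7/sqrt(10), <v, e_3> = -3/sqrt(170).
Square and sum: Σ |<v, e_j>|^2 = 335/34.
Compute ||v||^2 = v·v = 10.
Deficit = 10 − 335/34 = 5/34 ≥ 0, confirming Bessel's inequality. (The deficit equals ||v − Σ <v,e_j> e_j||^2, the squared distance from v to span{e_j}.)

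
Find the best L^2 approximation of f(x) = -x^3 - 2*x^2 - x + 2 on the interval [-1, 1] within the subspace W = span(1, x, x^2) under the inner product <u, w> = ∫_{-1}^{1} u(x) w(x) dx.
g(x) = -2*x^2 - 8*x/5 + 2

The best approximation g ∈ W is the orthogonal projection of f onto W. Writing g = a_0 + a_1 x + a_2 x^2, the coefficients solve the normal equations G · a = b where
  G_{ij} = <φ_i, φ_j> and b_i = <f, φ_i>, with φ_0 = 1, φ_1 = x, φ_2 = x^2.
G =
  [2, 0, 2/3]
  [0, 2/3, 0]
  [2/3, 0, 2/5],
b = (8/3, -16/15, 8/15).
Solving gives a_0 = 2, a_1 = -8/5, a_2 = -2, so
  g(x) = -2*x^2 - 8*x/5 + 2.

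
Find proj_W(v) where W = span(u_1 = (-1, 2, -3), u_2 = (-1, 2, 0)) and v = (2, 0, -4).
proj_W(v) = (2/5, -4/5, -4)

Set up U = [u_1 | ... | u_2] ∈ R^(3×2). The projector onto W = col(U) is P = U (U^T U)^(-1) U^T.
Compute U^T U =
  [14, 5]
  [5, 5],
and U^T v = (10, -2).
Solve U^T U · c = U^T v for the coefficients: c = (4/3, -26/15). The projection is proj_W(v) = U c.
Check: (v - proj_W(v)) · u_1 = 0  (should be 0).
Check: (v - proj_W(v)) · u_2 = 0  (should be 0).
Result: proj_W(v) = (2/5, -4/5, -4).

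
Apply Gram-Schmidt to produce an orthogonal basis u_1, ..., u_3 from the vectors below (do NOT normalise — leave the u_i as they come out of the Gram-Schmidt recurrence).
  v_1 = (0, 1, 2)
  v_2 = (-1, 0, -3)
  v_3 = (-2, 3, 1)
Orthogonal basis:
  u_1 = (0, 1, 2)
  u_2 = (-1, 6/5, -3/5)
  u_3 = (-3/14, -1/7, 1/14)

Apply the Gram-Schmidt recurrence
  u_1 = v_1
  u_i = v_i − Σ_{j<i} ((v_i · u_j) / (u_j · u_j)) · u_j.

Step by step this gives:
  u_1 = (0, 1, 2)
  u_2 = (-1, 6/5, -3/5)
  u_3 = (-3/14, -1/7, 1/14)

Orthogonality check:
  u_2 · u_1 = 0 (should be 0)
  u_3 · u_1 = 0 (should be 0)
  u_3 · u_2 = 0 (should be 0)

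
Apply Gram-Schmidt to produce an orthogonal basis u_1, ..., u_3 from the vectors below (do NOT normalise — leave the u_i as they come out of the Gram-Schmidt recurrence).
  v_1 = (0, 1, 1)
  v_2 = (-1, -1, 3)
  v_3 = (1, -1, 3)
Orthogonal basis:
  u_1 = (0, 1, 1)
  u_2 = (-1, -2, 2)
  u_3 = (16/9, -4/9, 4/9)

Apply the Gram-Schmidt recurrence
  u_1 = v_1
  u_i = v_i − Σ_{j<i} ((v_i · u_j) / (u_j · u_j)) · u_j.

Step by step this gives:
  u_1 = (0, 1, 1)
  u_2 = (-1, -2, 2)
  u_3 = (16/9, -4/9, 4/9)

Orthogonality check:
  u_2 · u_1 = 0 (should be 0)
  u_3 · u_1 = 0 (should be 0)
  u_3 · u_2 = 0 (should be 0)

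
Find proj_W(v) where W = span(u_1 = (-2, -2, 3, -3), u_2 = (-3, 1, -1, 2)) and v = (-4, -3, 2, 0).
proj_W(v) = (-1516/365, -388/365, 723/365, -441/365)

Set up U = [u_1 | ... | u_2] ∈ R^(4×2). The projector onto W = col(U) is P = U (U^T U)^(-1) U^T.
Compute U^T U =
  [26, -5]
  [-5, 15],
and U^T v = (20, 7).
Solve U^T U · c = U^T v for the coefficients: c = (67/73, 282/365). The projection is proj_W(v) = U c.
Check: (v - proj_W(v)) · u_1 = 0  (should be 0).
Check: (v - proj_W(v)) · u_2 = 0  (should be 0).
Result: proj_W(v) = (-1516/365, -388/365, 723/365, -441/365).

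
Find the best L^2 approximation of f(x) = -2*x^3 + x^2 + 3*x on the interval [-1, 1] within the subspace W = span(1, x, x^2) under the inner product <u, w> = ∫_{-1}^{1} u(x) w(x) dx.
g(x) = x^2 + 9*x/5

The best approximation g ∈ W is the orthogonal projection of f onto W. Writing g = a_0 + a_1 x + a_2 x^2, the coefficients solve the normal equations G · a = b where
  G_{ij} = <φ_i, φ_j> and b_i = <f, φ_i>, with φ_0 = 1, φ_1 = x, φ_2 = x^2.
G =
  [2, 0, 2/3]
  [0, 2/3, 0]
  [2/3, 0, 2/5],
b = (2/3, 6/5, 2/5).
Solving gives a_0 = 0, a_1 = 9/5, a_2 = 1, so
  g(x) = x^2 + 9*x/5.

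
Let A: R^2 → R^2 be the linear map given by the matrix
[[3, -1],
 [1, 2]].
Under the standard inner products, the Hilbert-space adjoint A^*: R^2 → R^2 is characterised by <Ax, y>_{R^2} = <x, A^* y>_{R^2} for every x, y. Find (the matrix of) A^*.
A^* = A^T =
[[3, 1],
 [-1, 2]]

For real matrices with standard dot products, the defining identity <Ax, y> = <x, A^* y> gives (Ax)^T y = x^T (A^*) y, i.e. x^T A^T y = x^T (A^*) y. Since this holds for all x, y, we must have A^* = A^T. Therefore
A^* =
[[3, 1],
 [-1, 2]].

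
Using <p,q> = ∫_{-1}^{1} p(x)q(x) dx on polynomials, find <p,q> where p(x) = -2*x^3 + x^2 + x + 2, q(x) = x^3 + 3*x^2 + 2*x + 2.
<p,q> = 296/21

Expand the product: p(x)·q(x) = -2*x^6 - 5*x^5 + 3*x^3 + 10*x^2 + 6*x + 4.
∫_{-1}^{1} of each monomial x^k gives [2/(k+1) if k even, 0 if k odd]. Integrating term-by-term (or equivalently evaluating the antiderivative F(x) = -2*x^7/7 - 5*x^6/6 + 3*x^4/4 + 10*x^3/3 + 3*x^2 + 4*x at the endpoints):
  F(1) − F(−1) = 279/28 − (-347/84) = 296/21.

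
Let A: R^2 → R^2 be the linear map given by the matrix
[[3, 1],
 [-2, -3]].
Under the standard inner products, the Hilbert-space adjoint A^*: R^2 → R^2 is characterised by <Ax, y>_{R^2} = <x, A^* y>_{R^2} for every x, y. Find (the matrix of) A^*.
A^* = A^T =
[[3, -2],
 [1, -3]]

For real matrices with standard dot products, the defining identity <Ax, y> = <x, A^* y> gives (Ax)^T y = x^T (A^*) y, i.e. x^T A^T y = x^T (A^*) y. Since this holds for all x, y, we must have A^* = A^T. Therefore
A^* =
[[3, -2],
 [1, -3]].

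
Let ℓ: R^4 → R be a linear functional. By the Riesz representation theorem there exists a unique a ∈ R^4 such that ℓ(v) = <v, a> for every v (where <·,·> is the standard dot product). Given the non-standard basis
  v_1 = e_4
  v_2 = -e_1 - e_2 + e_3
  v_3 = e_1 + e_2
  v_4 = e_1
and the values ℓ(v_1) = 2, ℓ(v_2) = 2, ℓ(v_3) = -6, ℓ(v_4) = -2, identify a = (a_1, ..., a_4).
a = (-2, -4, -4, 2)

Write a = (a_1, ..., a_4) in the standard basis. For each basis vector v_i, ℓ(v_i) = <v_i, a> is a linear equation in the a_j's. Collect the n equations into a matrix system V a = ℓ, where row i of V is v_i (expressed in the standard basis). Since V is invertible (lower-triangular with 1s on the diagonal, up to permutation), solve by back-substitution:
  V =
[[0, 0, 0, 1],
 [-1, -1, 1, 0],
 [1, 1, 0, 0],
 [1, 0, 0, 0]]
  V a = (2, 2, -6, -2)
Solving gives a = (-2, -4, -4, 2).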